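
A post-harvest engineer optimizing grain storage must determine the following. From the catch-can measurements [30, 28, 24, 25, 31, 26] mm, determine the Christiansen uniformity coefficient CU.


xbar = 164 / 6 = 27.333
sum|xi - xbar| = 14
CU = 100 * (1 - 14 / (6 * 27.333))
   = 100 * (1 - 0.0854)
   = 91.46%


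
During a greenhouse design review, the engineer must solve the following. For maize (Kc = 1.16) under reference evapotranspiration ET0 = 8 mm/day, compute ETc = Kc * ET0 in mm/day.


ETc = Kc * ET0
    = 1.16 * 8
    = 9.28 mm/day


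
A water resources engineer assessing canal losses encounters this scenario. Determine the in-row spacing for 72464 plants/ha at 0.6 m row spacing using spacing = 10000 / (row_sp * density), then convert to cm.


spacing = 10000 / (row_sp * density)
        = 10000 / (0.6 * 72464)
        = 10000 / 43478.40
        = 0.23000 m = 23.00 cm


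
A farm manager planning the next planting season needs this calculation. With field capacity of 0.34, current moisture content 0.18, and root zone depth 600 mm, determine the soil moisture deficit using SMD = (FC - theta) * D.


SMD = (FC - theta) * D
    = (0.34 - 0.18) * 600
    = 0.160 * 600
    = 96 mm


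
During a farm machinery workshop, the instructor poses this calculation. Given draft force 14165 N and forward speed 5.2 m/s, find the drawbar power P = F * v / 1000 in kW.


P = F * v / 1000
  = 14165 * 5.2 / 1000
  = 73658 / 1000
  = 73.66 kW


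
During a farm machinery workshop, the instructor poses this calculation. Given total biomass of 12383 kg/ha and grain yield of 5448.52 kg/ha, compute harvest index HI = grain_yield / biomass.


HI = grain_yield / biomass
   = 5448.52 / 12383
   = 0.44


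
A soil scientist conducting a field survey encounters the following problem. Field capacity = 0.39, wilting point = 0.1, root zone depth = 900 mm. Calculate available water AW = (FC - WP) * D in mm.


AW = (FC - WP) * D
   = (0.39 - 0.1) * 900
   = 0.29 * 900
   = 261 mm


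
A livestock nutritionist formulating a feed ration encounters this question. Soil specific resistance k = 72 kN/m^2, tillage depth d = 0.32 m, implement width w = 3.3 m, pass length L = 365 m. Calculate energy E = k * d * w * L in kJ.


E = k * d * w * L
  = 72 * 0.32 * 3.3 * 365
  = 27751.68 kJ


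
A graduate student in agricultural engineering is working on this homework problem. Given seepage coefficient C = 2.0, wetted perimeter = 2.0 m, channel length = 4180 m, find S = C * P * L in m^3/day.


S = C * P * L
  = 2.0 * 2.0 * 4180
  = 16720 m^3/day


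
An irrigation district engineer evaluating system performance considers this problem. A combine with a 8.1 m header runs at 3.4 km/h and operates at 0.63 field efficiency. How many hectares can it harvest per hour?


C = w * v * eta_f / 10
  = 8.1 * 3.4 * 0.63 / 10
  = 17.35 / 10
  = 1.74 ha/h


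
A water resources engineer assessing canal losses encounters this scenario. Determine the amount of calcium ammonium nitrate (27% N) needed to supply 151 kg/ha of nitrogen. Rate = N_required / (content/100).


Rate = N_required / (N_content / 100)
     = 151 / (27 / 100)
     = 151 / 0.27
     = 559.26 kg/ha


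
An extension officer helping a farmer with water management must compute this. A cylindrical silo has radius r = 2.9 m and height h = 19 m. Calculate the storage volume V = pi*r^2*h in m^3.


V = pi * r^2 * h
  = pi * 2.9^2 * 19
  = pi * 8.41 * 19
  = 502.00 m^3


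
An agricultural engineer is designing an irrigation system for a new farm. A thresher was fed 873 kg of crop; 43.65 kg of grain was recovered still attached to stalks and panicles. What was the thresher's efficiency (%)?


eta = (total - unthreshed) / total * 100
    = (873 - 43.65) / 873 * 100
    = 829.35 / 873 * 100
    = 95%


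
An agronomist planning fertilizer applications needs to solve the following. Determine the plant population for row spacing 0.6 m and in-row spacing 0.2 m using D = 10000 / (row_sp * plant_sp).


D = 10000 / (row_sp * plant_sp)
  = 10000 / (0.6 * 0.2)
  = 10000 / 0.1200
  = 83333.33 plants/ha


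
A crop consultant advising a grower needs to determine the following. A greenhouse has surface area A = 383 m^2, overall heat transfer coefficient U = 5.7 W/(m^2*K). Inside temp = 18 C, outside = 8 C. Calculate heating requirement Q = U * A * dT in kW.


dT = 18 - (8) = 10 K
Q = U * A * dT
  = 5.7 * 383 * 10
  = 21831 W = 21.83 kW


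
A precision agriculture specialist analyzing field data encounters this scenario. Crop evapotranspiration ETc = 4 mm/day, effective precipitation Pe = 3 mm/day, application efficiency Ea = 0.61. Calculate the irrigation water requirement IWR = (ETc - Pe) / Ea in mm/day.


IWR = (ETc - Pe) / Ea
    = (4 - 3) / 0.61
    = 1 / 0.61
    = 1.64 mm/day


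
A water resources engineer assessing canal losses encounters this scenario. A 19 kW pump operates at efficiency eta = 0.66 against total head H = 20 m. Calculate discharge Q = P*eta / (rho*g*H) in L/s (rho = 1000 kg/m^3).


Q = (P * 1000 * eta) / (rho * g * H)
  = (19 * 1000 * 0.66) / (1000 * 9.81 * 20)
  = 12540 / 196200
  = 0.06391 m^3/s = 63.91 L/s


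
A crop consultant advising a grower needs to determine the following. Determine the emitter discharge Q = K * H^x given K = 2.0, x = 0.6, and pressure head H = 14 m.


Q = K * H^x
  = 2.0 * 14^0.6
  = 2.0 * 4.8717
  = 9.74 L/h


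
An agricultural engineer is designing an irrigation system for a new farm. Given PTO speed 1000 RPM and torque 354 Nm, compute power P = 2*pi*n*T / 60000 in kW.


P = 2*pi*n*T / 60000
  = 2*pi * 1000 * 354 / 60000
  = 2224247.60 / 60000
  = 37.07 kW


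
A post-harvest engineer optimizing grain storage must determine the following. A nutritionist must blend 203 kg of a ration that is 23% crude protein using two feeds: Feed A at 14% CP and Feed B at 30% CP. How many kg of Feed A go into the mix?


parts_A = CP_b - target = 30 - 23 = 7
parts_B = target - CP_a = 23 - 14 = 9
total_parts = 7 + 9 = 16
Feed A = 203 * 7 / 16 = 88.81 kg
Feed B = 203 * 9 / 16 = 114.19 kg

88.81 kg


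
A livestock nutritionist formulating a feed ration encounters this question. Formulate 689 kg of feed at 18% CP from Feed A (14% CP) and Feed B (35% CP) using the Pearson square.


parts_A = CP_b - target = 35 - 18 = 17
parts_B = target - CP_a = 18 - 14 = 4
total_parts = 17 + 4 = 21
Feed A = 689 * 17 / 21 = 557.76 kg
Feed B = 689 * 4 / 21 = 131.24 kg

557.76 kg


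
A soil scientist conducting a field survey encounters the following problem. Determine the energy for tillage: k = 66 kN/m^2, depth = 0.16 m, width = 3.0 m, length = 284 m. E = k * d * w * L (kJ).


E = k * d * w * L
  = 66 * 0.16 * 3.0 * 284
  = 8997.12 kJ


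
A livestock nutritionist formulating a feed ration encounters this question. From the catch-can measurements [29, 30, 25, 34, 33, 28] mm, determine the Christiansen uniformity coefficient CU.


xbar = 179 / 6 = 29.833
sum|xi - xbar| = 15
CU = 100 * (1 - 15 / (6 * 29.833))
   = 100 * (1 - 0.0838)
   = 91.62%


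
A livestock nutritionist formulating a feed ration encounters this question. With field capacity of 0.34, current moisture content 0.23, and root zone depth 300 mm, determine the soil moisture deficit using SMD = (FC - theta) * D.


SMD = (FC - theta) * D
    = (0.34 - 0.23) * 300
    = 0.110 * 300
    = 33 mm


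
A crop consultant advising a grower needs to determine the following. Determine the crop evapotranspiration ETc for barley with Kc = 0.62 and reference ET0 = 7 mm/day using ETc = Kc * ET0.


ETc = Kc * ET0
    = 0.62 * 7
    = 4.34 mm/day


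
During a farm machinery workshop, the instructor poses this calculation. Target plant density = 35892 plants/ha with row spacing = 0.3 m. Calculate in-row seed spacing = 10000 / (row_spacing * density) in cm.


spacing = 10000 / (row_sp * density)
        = 10000 / (0.3 * 35892)
        = 10000 / 10767.60
        = 0.92871 m = 92.87 cm


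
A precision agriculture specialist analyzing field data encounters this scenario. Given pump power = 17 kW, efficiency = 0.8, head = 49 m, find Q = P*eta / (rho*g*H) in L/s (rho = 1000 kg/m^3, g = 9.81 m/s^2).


Q = (P * 1000 * eta) / (rho * g * H)
  = (17 * 1000 * 0.8) / (1000 * 9.81 * 49)
  = 13600 / 480690
  = 0.02829 m^3/s = 28.29 L/s


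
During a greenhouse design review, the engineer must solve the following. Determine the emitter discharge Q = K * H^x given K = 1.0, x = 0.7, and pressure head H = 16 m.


Q = K * H^x
  = 1.0 * 16^0.7
  = 1.0 * 6.9644
  = 6.96 L/h


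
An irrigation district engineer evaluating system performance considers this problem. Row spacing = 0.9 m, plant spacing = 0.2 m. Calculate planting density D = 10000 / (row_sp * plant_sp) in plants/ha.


D = 10000 / (row_sp * plant_sp)
  = 10000 / (0.9 * 0.2)
  = 10000 / 0.1800
  = 55555.56 plants/ha


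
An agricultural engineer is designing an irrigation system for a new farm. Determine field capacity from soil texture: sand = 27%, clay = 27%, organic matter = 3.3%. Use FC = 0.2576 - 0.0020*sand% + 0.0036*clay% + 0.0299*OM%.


FC = 0.2576 - 0.0020*27 + 0.0036*27 + 0.0299*3.3
   = 0.2576 - 0.0540 + 0.0972 + 0.0987
   = 0.3995


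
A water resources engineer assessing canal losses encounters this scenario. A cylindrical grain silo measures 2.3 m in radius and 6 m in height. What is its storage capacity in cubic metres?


V = pi * r^2 * h
  = pi * 2.3^2 * 6
  = pi * 5.29 * 6
  = 99.71 m^3


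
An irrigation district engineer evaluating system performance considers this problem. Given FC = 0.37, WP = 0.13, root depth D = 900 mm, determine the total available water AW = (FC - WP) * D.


AW = (FC - WP) * D
   = (0.37 - 0.13) * 900
   = 0.24 * 900
   = 216 mm


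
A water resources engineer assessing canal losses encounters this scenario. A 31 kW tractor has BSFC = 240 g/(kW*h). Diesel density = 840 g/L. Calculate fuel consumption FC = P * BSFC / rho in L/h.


FC = P * BSFC / rho_fuel
   = 31 * 240 / 840
   = 7440 / 840
   = 8.86 L/h


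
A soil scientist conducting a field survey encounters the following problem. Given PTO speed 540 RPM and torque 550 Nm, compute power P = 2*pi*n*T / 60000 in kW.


P = 2*pi*n*T / 60000
  = 2*pi * 540 * 550 / 60000
  = 1866106.04 / 60000
  = 31.10 kW


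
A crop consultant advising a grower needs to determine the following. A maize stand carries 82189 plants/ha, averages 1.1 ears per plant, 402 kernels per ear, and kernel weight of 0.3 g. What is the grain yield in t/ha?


Y = density * ears * kernels * kw
  = 82189 * 1.1 * 402 * 0.3 g/ha
  = 10903192.74 g/ha
  = 10903.19 kg/ha = 10.90 t/ha


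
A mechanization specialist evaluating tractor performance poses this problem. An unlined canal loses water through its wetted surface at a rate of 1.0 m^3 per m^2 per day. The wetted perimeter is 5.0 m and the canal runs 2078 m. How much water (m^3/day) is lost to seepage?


S = C * P * L
  = 1.0 * 5.0 * 2078
  = 10390 m^3/day


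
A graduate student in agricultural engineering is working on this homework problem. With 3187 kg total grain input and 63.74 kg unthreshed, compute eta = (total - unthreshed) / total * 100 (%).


eta = (total - unthreshed) / total * 100
    = (3187 - 63.74) / 3187 * 100
    = 3123.26 / 3187 * 100
    = 98%


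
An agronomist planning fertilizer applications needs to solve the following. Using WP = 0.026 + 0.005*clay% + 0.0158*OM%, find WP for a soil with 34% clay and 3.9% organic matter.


WP = 0.026 + 0.005*34 + 0.0158*3.9
   = 0.026 + 0.1700 + 0.0616
   = 0.2576


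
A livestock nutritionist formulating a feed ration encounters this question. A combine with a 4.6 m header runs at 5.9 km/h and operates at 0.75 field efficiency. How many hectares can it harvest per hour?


C = w * v * eta_f / 10
  = 4.6 * 5.9 * 0.75 / 10
  = 20.36 / 10
  = 2.04 ha/h


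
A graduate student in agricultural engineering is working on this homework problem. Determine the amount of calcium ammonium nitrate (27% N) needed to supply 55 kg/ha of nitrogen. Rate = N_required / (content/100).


Rate = N_required / (N_content / 100)
     = 55 / (27 / 100)
     = 55 / 0.27
     = 203.70 kg/ha


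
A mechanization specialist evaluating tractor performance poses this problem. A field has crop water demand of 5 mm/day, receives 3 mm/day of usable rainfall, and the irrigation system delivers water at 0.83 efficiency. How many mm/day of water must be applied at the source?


IWR = (ETc - Pe) / Ea
    = (5 - 3) / 0.83
    = 2 / 0.83
    = 2.41 mm/day


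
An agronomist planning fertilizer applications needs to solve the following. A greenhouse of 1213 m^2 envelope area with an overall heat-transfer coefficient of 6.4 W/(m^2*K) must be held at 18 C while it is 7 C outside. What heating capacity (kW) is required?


dT = 18 - (7) = 11 K
Q = U * A * dT
  = 6.4 * 1213 * 11
  = 85395.20 W = 85.40 kW


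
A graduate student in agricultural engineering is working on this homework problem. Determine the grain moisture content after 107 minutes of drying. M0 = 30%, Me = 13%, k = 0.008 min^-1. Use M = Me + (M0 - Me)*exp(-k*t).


M = Me + (M0 - Me) * e^(-k*t)
  = 13 + (30 - 13) * e^(-0.008*107)
  = 13 + 17 * e^(-0.856)
  = 13 + 17 * 0.42486
  = 13 + 7.2226
  = 20.22%


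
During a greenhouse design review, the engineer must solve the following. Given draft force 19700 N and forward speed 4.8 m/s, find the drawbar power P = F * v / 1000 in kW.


P = F * v / 1000
  = 19700 * 4.8 / 1000
  = 94560 / 1000
  = 94.56 kW


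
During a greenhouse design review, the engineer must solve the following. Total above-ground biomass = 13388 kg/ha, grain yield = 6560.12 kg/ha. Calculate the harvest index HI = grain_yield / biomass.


HI = grain_yield / biomass
   = 6560.12 / 13388
   = 0.49


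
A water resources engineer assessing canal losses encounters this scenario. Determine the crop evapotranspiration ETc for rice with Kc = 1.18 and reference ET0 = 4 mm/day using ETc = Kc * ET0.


ETc = Kc * ET0
    = 1.18 * 4
    = 4.72 mm/day


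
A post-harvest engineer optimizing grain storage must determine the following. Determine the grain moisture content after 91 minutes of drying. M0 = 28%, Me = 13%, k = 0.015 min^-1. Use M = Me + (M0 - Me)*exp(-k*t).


M = Me + (M0 - Me) * e^(-k*t)
  = 13 + (28 - 13) * e^(-0.015*91)
  = 13 + 15 * e^(-1.365)
  = 13 + 15 * 0.25538
  = 13 + 3.8307
  = 16.83%


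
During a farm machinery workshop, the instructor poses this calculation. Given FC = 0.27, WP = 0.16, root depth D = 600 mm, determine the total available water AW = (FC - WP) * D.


AW = (FC - WP) * D
   = (0.27 - 0.16) * 600
   = 0.11 * 600
   = 66 mm


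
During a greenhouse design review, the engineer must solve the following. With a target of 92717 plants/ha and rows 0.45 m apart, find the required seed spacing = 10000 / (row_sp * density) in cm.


spacing = 10000 / (row_sp * density)
        = 10000 / (0.45 * 92717)
        = 10000 / 41722.65
        = 0.23968 m = 23.97 cm


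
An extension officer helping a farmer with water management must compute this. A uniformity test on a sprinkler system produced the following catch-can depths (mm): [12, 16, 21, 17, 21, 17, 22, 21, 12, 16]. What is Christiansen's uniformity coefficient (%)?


xbar = 175 / 10 = 17.500
sum|xi - xbar| = 30
CU = 100 * (1 - 30 / (10 * 17.500))
   = 100 * (1 - 0.1714)
   = 82.86%


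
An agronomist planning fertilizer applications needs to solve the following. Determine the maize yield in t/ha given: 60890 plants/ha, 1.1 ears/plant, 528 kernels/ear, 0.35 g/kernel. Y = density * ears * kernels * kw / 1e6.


Y = density * ears * kernels * kw
  = 60890 * 1.1 * 528 * 0.35 g/ha
  = 12377719.20 g/ha
  = 12377.72 kg/ha = 12.38 t/ha


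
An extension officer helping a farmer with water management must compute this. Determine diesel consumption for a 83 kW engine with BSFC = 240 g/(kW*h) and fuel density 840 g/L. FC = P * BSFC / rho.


FC = P * BSFC / rho_fuel
   = 83 * 240 / 840
   = 19920 / 840
   = 23.71 L/h


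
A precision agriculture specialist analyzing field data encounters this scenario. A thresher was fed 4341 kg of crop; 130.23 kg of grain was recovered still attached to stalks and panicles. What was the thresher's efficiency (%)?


eta = (total - unthreshed) / total * 100
    = (4341 - 130.23) / 4341 * 100
    = 4210.77 / 4341 * 100
    = 97%


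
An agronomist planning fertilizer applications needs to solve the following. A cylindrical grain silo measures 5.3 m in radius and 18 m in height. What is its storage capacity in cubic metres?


V = pi * r^2 * h
  = pi * 5.3^2 * 18
  = pi * 28.09 * 18
  = 1588.45 m^3


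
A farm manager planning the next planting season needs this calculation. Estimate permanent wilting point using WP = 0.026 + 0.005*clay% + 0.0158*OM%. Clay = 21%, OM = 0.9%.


WP = 0.026 + 0.005*21 + 0.0158*0.9
   = 0.026 + 0.1050 + 0.0142
   = 0.1452


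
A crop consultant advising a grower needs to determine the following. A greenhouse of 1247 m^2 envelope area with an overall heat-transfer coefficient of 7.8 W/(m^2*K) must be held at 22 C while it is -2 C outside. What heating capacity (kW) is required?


dT = 22 - (-2) = 24 K
Q = U * A * dT
  = 7.8 * 1247 * 24
  = 233438.40 W = 233.44 kW


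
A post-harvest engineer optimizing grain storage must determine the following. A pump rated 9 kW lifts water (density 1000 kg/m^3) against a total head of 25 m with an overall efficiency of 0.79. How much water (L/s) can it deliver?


Q = (P * 1000 * eta) / (rho * g * H)
  = (9 * 1000 * 0.79) / (1000 * 9.81 * 25)
  = 7110 / 245250
  = 0.02899 m^3/s = 28.99 L/s


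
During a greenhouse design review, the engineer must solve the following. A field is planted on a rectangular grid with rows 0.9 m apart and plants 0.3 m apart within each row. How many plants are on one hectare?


D = 10000 / (row_sp * plant_sp)
  = 10000 / (0.9 * 0.3)
  = 10000 / 0.2700
  = 37037.04 plants/ha


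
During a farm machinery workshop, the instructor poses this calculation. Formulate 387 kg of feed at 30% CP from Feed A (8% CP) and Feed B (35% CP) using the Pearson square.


parts_A = CP_b - target = 35 - 30 = 5
parts_B = target - CP_a = 30 - 8 = 22
total_parts = 5 + 22 = 27
Feed A = 387 * 5 / 27 = 71.67 kg
Feed B = 387 * 22 / 27 = 315.33 kg

71.67 kg


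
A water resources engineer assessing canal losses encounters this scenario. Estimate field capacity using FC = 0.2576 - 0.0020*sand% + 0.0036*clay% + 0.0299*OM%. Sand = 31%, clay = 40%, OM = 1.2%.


FC = 0.2576 - 0.0020*31 + 0.0036*40 + 0.0299*1.2
   = 0.2576 - 0.0620 + 0.1440 + 0.0359
   = 0.3755


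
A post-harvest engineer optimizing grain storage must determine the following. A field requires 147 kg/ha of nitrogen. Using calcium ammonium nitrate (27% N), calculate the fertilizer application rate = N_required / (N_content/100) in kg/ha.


Rate = N_required / (N_content / 100)
     = 147 / (27 / 100)
     = 147 / 0.27
     = 544.44 kg/ha


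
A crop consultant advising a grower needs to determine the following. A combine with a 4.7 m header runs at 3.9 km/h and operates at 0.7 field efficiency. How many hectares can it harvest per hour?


C = w * v * eta_f / 10
  = 4.7 * 3.9 * 0.7 / 10
  = 12.83 / 10
  = 1.28 ha/h


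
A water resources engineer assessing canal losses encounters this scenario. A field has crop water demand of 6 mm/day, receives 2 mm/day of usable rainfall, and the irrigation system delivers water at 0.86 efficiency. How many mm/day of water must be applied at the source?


IWR = (ETc - Pe) / Ea
    = (6 - 2) / 0.86
    = 4 / 0.86
    = 4.65 mm/day


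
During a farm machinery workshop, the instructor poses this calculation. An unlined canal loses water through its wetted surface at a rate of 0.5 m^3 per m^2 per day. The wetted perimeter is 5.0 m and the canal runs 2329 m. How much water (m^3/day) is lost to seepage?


S = C * P * L
  = 0.5 * 5.0 * 2329
  = 5822.50 m^3/day


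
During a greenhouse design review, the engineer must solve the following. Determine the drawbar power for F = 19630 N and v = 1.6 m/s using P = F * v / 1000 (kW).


P = F * v / 1000
  = 19630 * 1.6 / 1000
  = 31408 / 1000
  = 31.41 kW


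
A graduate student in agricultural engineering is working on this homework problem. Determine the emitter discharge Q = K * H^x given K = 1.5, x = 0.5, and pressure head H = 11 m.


Q = K * H^x
  = 1.5 * 11^0.5
  = 1.5 * 3.3166
  = 4.97 L/h


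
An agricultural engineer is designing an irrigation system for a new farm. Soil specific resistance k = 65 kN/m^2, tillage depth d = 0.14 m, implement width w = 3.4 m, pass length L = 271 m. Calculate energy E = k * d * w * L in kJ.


E = k * d * w * L
  = 65 * 0.14 * 3.4 * 271
  = 8384.74 kJ


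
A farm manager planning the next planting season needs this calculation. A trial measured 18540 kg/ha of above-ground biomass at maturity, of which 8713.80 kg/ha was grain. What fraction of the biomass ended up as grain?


HI = grain_yield / biomass
   = 8713.80 / 18540
   = 0.47


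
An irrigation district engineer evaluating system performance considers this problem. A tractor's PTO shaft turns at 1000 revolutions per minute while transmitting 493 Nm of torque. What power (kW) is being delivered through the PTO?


P = 2*pi*n*T / 60000
  = 2*pi * 1000 * 493 / 60000
  = 3097610.36 / 60000
  = 51.63 kW


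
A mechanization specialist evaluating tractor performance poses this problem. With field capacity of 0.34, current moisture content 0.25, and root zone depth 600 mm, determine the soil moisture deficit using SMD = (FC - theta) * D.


SMD = (FC - theta) * D
    = (0.34 - 0.25) * 600
    = 0.090 * 600
    = 54 mm


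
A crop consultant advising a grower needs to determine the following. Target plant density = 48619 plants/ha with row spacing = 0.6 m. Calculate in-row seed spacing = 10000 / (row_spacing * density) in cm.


spacing = 10000 / (row_sp * density)
        = 10000 / (0.6 * 48619)
        = 10000 / 29171.40
        = 0.34280 m = 34.28 cm


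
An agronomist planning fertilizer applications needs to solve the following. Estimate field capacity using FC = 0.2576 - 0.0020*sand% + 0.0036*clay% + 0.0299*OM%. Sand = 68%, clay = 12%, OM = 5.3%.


FC = 0.2576 - 0.0020*68 + 0.0036*12 + 0.0299*5.3
   = 0.2576 - 0.1360 + 0.0432 + 0.1585
   = 0.3233


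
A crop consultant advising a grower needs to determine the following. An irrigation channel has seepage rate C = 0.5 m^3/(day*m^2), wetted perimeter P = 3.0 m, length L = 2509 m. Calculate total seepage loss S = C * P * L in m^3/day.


S = C * P * L
  = 0.5 * 3.0 * 2509
  = 3763.50 m^3/day


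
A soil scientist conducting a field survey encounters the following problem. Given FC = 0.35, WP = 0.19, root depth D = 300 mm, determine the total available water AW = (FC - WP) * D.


AW = (FC - WP) * D
   = (0.35 - 0.19) * 300
   = 0.16 * 300
   = 48 mm


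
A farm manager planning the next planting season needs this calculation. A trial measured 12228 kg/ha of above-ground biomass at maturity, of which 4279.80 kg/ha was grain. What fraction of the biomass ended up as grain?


HI = grain_yield / biomass
   = 4279.80 / 12228
   = 0.35


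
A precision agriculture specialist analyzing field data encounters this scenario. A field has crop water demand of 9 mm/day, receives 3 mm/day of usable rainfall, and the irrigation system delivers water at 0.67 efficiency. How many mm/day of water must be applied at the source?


IWR = (ETc - Pe) / Ea
    = (9 - 3) / 0.67
    = 6 / 0.67
    = 8.96 mm/day


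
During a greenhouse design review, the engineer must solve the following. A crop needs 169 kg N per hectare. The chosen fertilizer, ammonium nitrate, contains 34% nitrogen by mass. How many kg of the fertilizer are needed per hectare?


Rate = N_required / (N_content / 100)
     = 169 / (34 / 100)
     = 169 / 0.34
     = 497.06 kg/ha


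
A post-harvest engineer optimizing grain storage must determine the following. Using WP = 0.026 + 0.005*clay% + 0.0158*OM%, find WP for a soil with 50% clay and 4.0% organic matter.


WP = 0.026 + 0.005*50 + 0.0158*4.0
   = 0.026 + 0.2500 + 0.0632
   = 0.3392


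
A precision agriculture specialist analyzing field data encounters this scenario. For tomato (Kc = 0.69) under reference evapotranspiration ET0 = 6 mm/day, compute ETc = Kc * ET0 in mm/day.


ETc = Kc * ET0
    = 0.69 * 6
    = 4.14 mm/day


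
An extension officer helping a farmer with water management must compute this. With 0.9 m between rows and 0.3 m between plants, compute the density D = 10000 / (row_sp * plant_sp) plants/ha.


D = 10000 / (row_sp * plant_sp)
  = 10000 / (0.9 * 0.3)
  = 10000 / 0.2700
  = 37037.04 plants/ha


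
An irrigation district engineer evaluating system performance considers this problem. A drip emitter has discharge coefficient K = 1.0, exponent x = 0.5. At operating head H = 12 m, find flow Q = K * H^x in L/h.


Q = K * H^x
  = 1.0 * 12^0.5
  = 1.0 * 3.4641
  = 3.46 L/h


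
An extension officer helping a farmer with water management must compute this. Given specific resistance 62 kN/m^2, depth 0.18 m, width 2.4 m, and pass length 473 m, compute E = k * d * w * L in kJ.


E = k * d * w * L
  = 62 * 0.18 * 2.4 * 473
  = 12668.83 kJ


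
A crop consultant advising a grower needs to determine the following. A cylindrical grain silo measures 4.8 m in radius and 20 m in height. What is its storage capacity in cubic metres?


V = pi * r^2 * h
  = pi * 4.8^2 * 20
  = pi * 23.04 * 20
  = 1447.65 m^3


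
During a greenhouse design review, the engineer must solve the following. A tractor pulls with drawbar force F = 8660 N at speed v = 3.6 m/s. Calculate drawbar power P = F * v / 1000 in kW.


P = F * v / 1000
  = 8660 * 3.6 / 1000
  = 31176 / 1000
  = 31.18 kW


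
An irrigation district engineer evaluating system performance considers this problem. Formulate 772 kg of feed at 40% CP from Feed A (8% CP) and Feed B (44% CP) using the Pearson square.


parts_A = CP_b - target = 44 - 40 = 4
parts_B = target - CP_a = 40 - 8 = 32
total_parts = 4 + 32 = 36
Feed A = 772 * 4 / 36 = 85.78 kg
Feed B = 772 * 32 / 36 = 686.22 kg

85.78 kg


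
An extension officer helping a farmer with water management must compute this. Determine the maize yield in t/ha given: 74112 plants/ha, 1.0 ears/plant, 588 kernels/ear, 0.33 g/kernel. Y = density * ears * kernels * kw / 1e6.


Y = density * ears * kernels * kw
  = 74112 * 1.0 * 588 * 0.33 g/ha
  = 14380692.48 g/ha
  = 14380.69 kg/ha = 14.38 t/ha


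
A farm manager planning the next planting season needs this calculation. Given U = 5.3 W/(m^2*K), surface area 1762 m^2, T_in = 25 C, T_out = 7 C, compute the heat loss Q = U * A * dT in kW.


dT = 25 - (7) = 18 K
Q = U * A * dT
  = 5.3 * 1762 * 18
  = 168094.80 W = 168.09 kW


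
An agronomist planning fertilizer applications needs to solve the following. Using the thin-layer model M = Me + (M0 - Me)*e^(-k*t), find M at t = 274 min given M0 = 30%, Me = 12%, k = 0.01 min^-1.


M = Me + (M0 - Me) * e^(-k*t)
  = 12 + (30 - 12) * e^(-0.01*274)
  = 12 + 18 * e^(-2.740)
  = 12 + 18 * 0.06457
  = 12 + 1.1623
  = 13.16%


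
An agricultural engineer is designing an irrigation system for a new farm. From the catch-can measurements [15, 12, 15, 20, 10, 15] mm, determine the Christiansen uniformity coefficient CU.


xbar = 87 / 6 = 14.500
sum|xi - xbar| = 14
CU = 100 * (1 - 14 / (6 * 14.500))
   = 100 * (1 - 0.1609)
   = 83.91%


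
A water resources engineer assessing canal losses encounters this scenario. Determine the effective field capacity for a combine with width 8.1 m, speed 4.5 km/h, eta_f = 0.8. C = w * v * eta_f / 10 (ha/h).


C = w * v * eta_f / 10
  = 8.1 * 4.5 * 0.8 / 10
  = 29.16 / 10
  = 2.92 ha/h


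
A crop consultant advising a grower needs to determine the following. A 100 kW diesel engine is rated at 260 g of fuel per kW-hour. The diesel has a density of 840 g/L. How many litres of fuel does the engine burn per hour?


FC = P * BSFC / rho_fuel
   = 100 * 260 / 840
   = 26000 / 840
   = 30.95 L/h


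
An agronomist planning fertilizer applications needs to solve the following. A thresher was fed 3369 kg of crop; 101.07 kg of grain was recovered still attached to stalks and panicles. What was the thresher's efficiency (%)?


eta = (total - unthreshed) / total * 100
    = (3369 - 101.07) / 3369 * 100
    = 3267.93 / 3369 * 100
    = 97%


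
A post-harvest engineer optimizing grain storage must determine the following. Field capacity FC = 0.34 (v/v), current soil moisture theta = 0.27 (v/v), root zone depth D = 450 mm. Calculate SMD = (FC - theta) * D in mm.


SMD = (FC - theta) * D
    = (0.34 - 0.27) * 450
    = 0.070 * 450
    = 31.50 mm


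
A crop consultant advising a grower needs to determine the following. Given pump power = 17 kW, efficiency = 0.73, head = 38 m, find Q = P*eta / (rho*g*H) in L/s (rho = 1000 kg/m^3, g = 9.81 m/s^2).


Q = (P * 1000 * eta) / (rho * g * H)
  = (17 * 1000 * 0.73) / (1000 * 9.81 * 38)
  = 12410 / 372780
  = 0.03329 m^3/s = 33.29 L/s


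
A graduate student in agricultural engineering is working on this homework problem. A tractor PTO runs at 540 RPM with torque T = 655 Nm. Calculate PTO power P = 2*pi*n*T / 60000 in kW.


P = 2*pi*n*T / 60000
  = 2*pi * 540 * 655 / 60000
  = 2222362.64 / 60000
  = 37.04 kW


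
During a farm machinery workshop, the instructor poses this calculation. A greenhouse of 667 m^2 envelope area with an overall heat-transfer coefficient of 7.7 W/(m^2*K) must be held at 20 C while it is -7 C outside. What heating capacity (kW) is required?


dT = 20 - (-7) = 27 K
Q = U * A * dT
  = 7.7 * 667 * 27
  = 138669.30 W = 138.67 kW


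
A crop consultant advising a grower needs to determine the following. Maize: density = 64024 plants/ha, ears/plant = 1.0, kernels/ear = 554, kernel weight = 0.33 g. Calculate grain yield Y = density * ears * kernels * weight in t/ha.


Y = density * ears * kernels * kw
  = 64024 * 1.0 * 554 * 0.33 g/ha
  = 11704867.68 g/ha
  = 11704.87 kg/ha = 11.70 t/ha


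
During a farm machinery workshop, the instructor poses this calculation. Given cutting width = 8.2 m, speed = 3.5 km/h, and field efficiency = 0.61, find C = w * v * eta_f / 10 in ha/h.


C = w * v * eta_f / 10
  = 8.2 * 3.5 * 0.61 / 10
  = 17.51 / 10
  = 1.75 ha/h


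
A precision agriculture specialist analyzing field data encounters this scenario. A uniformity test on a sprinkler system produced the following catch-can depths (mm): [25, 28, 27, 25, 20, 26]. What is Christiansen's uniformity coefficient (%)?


xbar = 151 / 6 = 25.167
sum|xi - xbar| = 11
CU = 100 * (1 - 11 / (6 * 25.167))
   = 100 * (1 - 0.0728)
   = 92.72%


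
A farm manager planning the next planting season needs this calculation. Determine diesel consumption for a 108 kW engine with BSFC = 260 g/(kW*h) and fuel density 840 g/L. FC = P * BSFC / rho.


FC = P * BSFC / rho_fuel
   = 108 * 260 / 840
   = 28080 / 840
   = 33.43 L/h


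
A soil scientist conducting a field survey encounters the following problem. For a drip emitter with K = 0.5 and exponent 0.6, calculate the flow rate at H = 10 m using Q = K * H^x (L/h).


Q = K * H^x
  = 0.5 * 10^0.6
  = 0.5 * 3.9811
  = 1.99 L/h


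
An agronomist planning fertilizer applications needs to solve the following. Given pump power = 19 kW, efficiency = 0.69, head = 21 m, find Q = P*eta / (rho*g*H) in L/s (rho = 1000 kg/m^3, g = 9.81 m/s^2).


Q = (P * 1000 * eta) / (rho * g * H)
  = (19 * 1000 * 0.69) / (1000 * 9.81 * 21)
  = 13110 / 206010
  = 0.06364 m^3/s = 63.64 L/s


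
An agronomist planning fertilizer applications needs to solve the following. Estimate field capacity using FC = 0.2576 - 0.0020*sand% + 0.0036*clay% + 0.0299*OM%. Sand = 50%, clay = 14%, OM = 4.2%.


FC = 0.2576 - 0.0020*50 + 0.0036*14 + 0.0299*4.2
   = 0.2576 - 0.1000 + 0.0504 + 0.1256
   = 0.3336


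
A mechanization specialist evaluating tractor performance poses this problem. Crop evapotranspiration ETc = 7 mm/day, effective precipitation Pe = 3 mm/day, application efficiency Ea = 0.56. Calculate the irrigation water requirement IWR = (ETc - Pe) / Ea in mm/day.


IWR = (ETc - Pe) / Ea
    = (7 - 3) / 0.56
    = 4 / 0.56
    = 7.14 mm/day


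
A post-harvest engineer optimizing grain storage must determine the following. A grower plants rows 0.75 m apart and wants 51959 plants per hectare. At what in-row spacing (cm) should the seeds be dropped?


spacing = 10000 / (row_sp * density)
        = 10000 / (0.75 * 51959)
        = 10000 / 38969.25
        = 0.25661 m = 25.66 cm


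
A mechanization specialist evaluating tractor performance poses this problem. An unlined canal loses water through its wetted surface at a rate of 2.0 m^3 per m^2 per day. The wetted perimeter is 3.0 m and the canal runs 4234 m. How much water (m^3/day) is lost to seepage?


S = C * P * L
  = 2.0 * 3.0 * 4234
  = 25404 m^3/day


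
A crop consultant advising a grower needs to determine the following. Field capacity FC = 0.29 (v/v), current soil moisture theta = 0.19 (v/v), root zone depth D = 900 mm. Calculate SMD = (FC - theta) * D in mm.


SMD = (FC - theta) * D
    = (0.29 - 0.19) * 900
    = 0.100 * 900
    = 90 mm


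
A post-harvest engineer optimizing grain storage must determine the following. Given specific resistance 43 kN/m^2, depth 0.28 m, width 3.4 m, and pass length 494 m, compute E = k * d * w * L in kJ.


E = k * d * w * L
  = 43 * 0.28 * 3.4 * 494
  = 20222.38 kJ


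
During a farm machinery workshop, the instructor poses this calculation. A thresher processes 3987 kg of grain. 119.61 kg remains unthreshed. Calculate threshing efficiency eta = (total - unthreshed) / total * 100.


eta = (total - unthreshed) / total * 100
    = (3987 - 119.61) / 3987 * 100
    = 3867.39 / 3987 * 100
    = 97%


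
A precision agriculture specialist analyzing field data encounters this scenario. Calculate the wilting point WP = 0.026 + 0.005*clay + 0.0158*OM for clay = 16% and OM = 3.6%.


WP = 0.026 + 0.005*16 + 0.0158*3.6
   = 0.026 + 0.0800 + 0.0569
   = 0.1629


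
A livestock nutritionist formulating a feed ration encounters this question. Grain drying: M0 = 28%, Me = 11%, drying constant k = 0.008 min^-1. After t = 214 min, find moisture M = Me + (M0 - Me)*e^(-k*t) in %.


M = Me + (M0 - Me) * e^(-k*t)
  = 11 + (28 - 11) * e^(-0.008*214)
  = 11 + 17 * e^(-1.712)
  = 11 + 17 * 0.18050
  = 11 + 3.0686
  = 14.07%


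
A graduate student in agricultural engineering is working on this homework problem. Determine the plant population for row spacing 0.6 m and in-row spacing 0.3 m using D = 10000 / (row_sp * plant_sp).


D = 10000 / (row_sp * plant_sp)
  = 10000 / (0.6 * 0.3)
  = 10000 / 0.1800
  = 55555.56 plants/ha


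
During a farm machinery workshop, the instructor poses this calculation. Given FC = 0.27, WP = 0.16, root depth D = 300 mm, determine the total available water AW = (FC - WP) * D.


AW = (FC - WP) * D
   = (0.27 - 0.16) * 300
   = 0.11 * 300
   = 33 mm


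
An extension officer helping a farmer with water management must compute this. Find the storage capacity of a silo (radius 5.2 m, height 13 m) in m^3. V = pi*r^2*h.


V = pi * r^2 * h
  = pi * 5.2^2 * 13
  = pi * 27.04 * 13
  = 1104.33 m^3


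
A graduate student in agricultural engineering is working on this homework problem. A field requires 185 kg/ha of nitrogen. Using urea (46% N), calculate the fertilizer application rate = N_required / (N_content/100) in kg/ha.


Rate = N_required / (N_content / 100)
     = 185 / (46 / 100)
     = 185 / 0.46
     = 402.17 kg/ha


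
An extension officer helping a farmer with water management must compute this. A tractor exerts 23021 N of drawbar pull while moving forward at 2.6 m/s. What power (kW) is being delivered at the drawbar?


P = F * v / 1000
  = 23021 * 2.6 / 1000
  = 59854.60 / 1000
  = 59.85 kW


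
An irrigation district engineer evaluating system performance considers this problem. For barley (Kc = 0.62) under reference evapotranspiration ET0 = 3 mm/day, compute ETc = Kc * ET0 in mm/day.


ETc = Kc * ET0
    = 0.62 * 3
    = 1.86 mm/day


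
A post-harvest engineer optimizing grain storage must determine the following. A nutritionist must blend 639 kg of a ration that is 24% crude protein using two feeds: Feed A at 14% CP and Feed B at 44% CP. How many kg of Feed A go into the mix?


parts_A = CP_b - target = 44 - 24 = 20
parts_B = target - CP_a = 24 - 14 = 10
total_parts = 20 + 10 = 30
Feed A = 639 * 20 / 30 = 426 kg
Feed B = 639 * 10 / 30 = 213 kg

426 kg


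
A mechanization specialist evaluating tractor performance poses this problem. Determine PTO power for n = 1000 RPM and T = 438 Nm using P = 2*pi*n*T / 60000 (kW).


P = 2*pi*n*T / 60000
  = 2*pi * 1000 * 438 / 60000
  = 2752035.16 / 60000
  = 45.87 kW


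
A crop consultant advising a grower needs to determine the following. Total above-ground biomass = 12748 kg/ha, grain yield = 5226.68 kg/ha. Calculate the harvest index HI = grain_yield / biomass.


HI = grain_yield / biomass
   = 5226.68 / 12748
   = 0.41


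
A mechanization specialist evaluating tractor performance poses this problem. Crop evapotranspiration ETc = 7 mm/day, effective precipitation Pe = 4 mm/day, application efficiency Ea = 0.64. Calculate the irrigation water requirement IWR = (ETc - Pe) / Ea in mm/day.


IWR = (ETc - Pe) / Ea
    = (7 - 4) / 0.64
    = 3 / 0.64
    = 4.69 mm/day


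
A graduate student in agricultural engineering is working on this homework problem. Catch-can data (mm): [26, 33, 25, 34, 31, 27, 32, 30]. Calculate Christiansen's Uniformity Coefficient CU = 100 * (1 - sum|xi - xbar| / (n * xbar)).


xbar = 238 / 8 = 29.750
sum|xi - xbar| = 22.500
CU = 100 * (1 - 22.500 / (8 * 29.750))
   = 100 * (1 - 0.0945)
   = 90.55%


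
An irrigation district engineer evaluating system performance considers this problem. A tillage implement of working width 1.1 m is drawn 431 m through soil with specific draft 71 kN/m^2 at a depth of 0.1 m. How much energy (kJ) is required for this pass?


E = k * d * w * L
  = 71 * 0.1 * 1.1 * 431
  = 3366.11 kJ


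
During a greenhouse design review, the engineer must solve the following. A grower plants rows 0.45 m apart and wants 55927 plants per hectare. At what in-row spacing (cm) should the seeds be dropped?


spacing = 10000 / (row_sp * density)
        = 10000 / (0.45 * 55927)
        = 10000 / 25167.15
        = 0.39734 m = 39.73 cm


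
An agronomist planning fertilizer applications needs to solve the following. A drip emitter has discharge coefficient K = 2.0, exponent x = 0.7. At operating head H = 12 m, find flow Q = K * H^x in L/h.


Q = K * H^x
  = 2.0 * 12^0.7
  = 2.0 * 5.6941
  = 11.39 L/h


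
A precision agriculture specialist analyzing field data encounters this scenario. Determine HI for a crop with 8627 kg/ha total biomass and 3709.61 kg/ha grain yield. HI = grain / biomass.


HI = grain_yield / biomass
   = 3709.61 / 8627
   = 0.43


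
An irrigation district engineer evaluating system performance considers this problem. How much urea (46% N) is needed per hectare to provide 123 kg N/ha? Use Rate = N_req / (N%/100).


Rate = N_required / (N_content / 100)
     = 123 / (46 / 100)
     = 123 / 0.46
     = 267.39 kg/ha


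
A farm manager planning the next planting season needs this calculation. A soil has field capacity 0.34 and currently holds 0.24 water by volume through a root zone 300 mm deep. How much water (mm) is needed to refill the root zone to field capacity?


SMD = (FC - theta) * D
    = (0.34 - 0.24) * 300
    = 0.100 * 300
    = 30 mm
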